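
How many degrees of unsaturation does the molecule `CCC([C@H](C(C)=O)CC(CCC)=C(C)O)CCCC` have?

Molecular formula from the SMILES: C17H32O2.
DoU = (2C + 2 + N − H − X)/2 = (2·17 + 2 + 0 − 32 − 0)/2 = 4/2 = 2.
(Structurally: 0 ring(s) + 2 π bond(s) = 2.)

2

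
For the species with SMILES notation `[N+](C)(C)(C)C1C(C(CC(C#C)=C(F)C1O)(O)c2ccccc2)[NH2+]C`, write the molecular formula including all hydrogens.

[C19H27FN2O2]2+

Heavy atoms from the SMILES: 19 C, 1 F, 2 N, 2 O.
Implicit hydrogens by atom environment:
  5 × C (aromatic): 1 H each → 5
  4 × C: 3 H each → 12
  4 × C: 1 H each → 4
  4 × C: no H
  2 × O: 1 H each → 2
  1 × C: 2 H
  1 × C (aromatic): no H
  1 × F: no H
  1 × N (charge +1): 2 H
  1 × N (charge +1): no H
  Total hydrogens = 27.
Net charge +2.
Molecular formula: [C19H27FN2O2]2+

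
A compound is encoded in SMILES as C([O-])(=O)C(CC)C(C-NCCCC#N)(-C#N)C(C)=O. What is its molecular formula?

C13H18N3O3-

Heavy atoms from the SMILES: 13 C, 3 N, 3 O.
Implicit hydrogens by atom environment:
  5 × C: 2 H each → 10
  5 × C: no H
  2 × C: 3 H each → 6
  2 × N: no H
  2 × O: no H
  1 × C: 1 H
  1 × N: 1 H
  1 × O (charge -1): no H
  Total hydrogens = 18.
Net charge -1.
Molecular formula: C13H18N3O3-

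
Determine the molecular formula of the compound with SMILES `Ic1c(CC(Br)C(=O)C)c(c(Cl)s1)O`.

Heavy atoms from the SMILES: 1 Br, 8 C, 1 Cl, 1 I, 2 O, 1 S.
Implicit hydrogens by atom environment:
  4 × C (aromatic): no H
  1 × Br: no H
  1 × C: 3 H
  1 × C: 2 H
  1 × C: 1 H
  1 × C: no H
  1 × Cl: no H
  1 × I: no H
  1 × O: 1 H
  1 × O: no H
  1 × S (aromatic): no H
  Total hydrogens = 7.
Molecular formula: C8H7BrClIO2S

C8H7BrClIO2S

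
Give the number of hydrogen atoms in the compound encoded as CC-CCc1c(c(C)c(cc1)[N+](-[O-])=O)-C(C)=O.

17

Hydrogens are implicit in SMILES; fill each atom to its normal valence:
  4 × C (aromatic): no H
  3 × C: 3 H each → 9
  3 × C: 2 H each → 6
  2 × C (aromatic): 1 H each → 2
  2 × O: no H
  1 × C: no H
  1 × N (charge +1): no H
  1 × O (charge -1): no H
  Total hydrogens = 17.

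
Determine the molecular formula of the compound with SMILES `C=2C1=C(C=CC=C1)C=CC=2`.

Heavy atoms from the SMILES: 10 C.
Implicit hydrogens by atom environment:
  8 × C (aromatic): 1 H each → 8
  2 × C (aromatic): no H
  Total hydrogens = 8.
Molecular formula: C10H8

C10H8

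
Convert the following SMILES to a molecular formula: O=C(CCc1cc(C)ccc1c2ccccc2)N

Heavy atoms from the SMILES: 16 C, 1 N, 1 O.
Implicit hydrogens by atom environment:
  8 × C (aromatic): 1 H each → 8
  4 × C (aromatic): no H
  2 × C: 2 H each → 4
  1 × C: 3 H
  1 × C: no H
  1 × N: 2 H
  1 × O: no H
  Total hydrogens = 17.
Molecular formula: C16H17NO

C16H17NO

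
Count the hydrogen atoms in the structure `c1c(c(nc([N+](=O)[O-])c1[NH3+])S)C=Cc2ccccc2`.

Hydrogens are implicit in SMILES; fill each atom to its normal valence:
  6 × C (aromatic): 1 H each → 6
  5 × C (aromatic): no H
  2 × C: 1 H each → 2
  1 × N (charge +1): 3 H
  1 × N (aromatic): no H
  1 × N (charge +1): no H
  1 × O: no H
  1 × O (charge -1): no H
  1 × S: 1 H
  Total hydrogens = 12.

12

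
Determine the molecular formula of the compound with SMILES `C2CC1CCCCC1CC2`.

Heavy atoms from the SMILES: 10 C.
Implicit hydrogens by atom environment:
  8 × C: 2 H each → 16
  2 × C: 1 H each → 2
  Total hydrogens = 18.
Molecular formula: C10H18

C10H18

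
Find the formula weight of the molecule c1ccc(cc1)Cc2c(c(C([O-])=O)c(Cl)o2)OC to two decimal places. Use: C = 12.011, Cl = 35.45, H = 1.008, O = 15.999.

Molecular formula: C13H10ClO4-.
M = 13×12.011 + 1×35.45 + 10×1.008 + 4×15.999 = 265.67 g/mol.

265.67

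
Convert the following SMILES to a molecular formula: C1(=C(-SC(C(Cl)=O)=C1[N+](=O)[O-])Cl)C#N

C6Cl2N2O3S

Heavy atoms from the SMILES: 6 C, 2 Cl, 2 N, 3 O, 1 S.
Implicit hydrogens by atom environment:
  4 × C (aromatic): no H
  2 × C: no H
  2 × Cl: no H
  2 × O: no H
  1 × N (charge +1): no H
  1 × N: no H
  1 × O (charge -1): no H
  1 × S (aromatic): no H
  Total hydrogens = 0.
Molecular formula: C6Cl2N2O3S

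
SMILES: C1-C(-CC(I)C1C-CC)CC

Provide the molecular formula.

Heavy atoms from the SMILES: 10 C, 1 I.
Implicit hydrogens by atom environment:
  5 × C: 2 H each → 10
  3 × C: 1 H each → 3
  2 × C: 3 H each → 6
  1 × I: no H
  Total hydrogens = 19.
Molecular formula: C10H19I

C10H19I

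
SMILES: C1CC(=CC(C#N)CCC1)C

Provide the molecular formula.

Heavy atoms from the SMILES: 10 C, 1 N.
Implicit hydrogens by atom environment:
  5 × C: 2 H each → 10
  2 × C: 1 H each → 2
  2 × C: no H
  1 × C: 3 H
  1 × N: no H
  Total hydrogens = 15.
Molecular formula: C10H15N

C10H15N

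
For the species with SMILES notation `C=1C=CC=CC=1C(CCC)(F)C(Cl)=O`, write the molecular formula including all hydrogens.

Heavy atoms from the SMILES: 11 C, 1 Cl, 1 F, 1 O.
Implicit hydrogens by atom environment:
  5 × C (aromatic): 1 H each → 5
  2 × C: 2 H each → 4
  2 × C: no H
  1 × C: 3 H
  1 × C (aromatic): no H
  1 × Cl: no H
  1 × F: no H
  1 × O: no H
  Total hydrogens = 12.
Molecular formula: C11H12ClFO

C11H12ClFO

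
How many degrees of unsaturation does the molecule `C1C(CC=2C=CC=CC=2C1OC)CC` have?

5

Molecular formula from the SMILES: C13H18O.
DoU = (2C + 2 + N − H − X)/2 = (2·13 + 2 + 0 − 18 − 0)/2 = 10/2 = 5.
(Structurally: 2 ring(s) + 3 π bond(s) = 5.)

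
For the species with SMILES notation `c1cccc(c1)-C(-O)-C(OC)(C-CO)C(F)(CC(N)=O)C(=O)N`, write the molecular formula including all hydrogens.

Heavy atoms from the SMILES: 15 C, 1 F, 2 N, 5 O.
Implicit hydrogens by atom environment:
  5 × C (aromatic): 1 H each → 5
  4 × C: no H
  3 × C: 2 H each → 6
  3 × O: no H
  2 × N: 2 H each → 4
  2 × O: 1 H each → 2
  1 × C: 3 H
  1 × C: 1 H
  1 × C (aromatic): no H
  1 × F: no H
  Total hydrogens = 21.
Molecular formula: C15H21FN2O5

C15H21FN2O5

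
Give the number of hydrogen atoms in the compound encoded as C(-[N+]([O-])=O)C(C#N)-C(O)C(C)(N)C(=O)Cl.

10

Hydrogens are implicit in SMILES; fill each atom to its normal valence:
  3 × C: no H
  2 × C: 1 H each → 2
  2 × O: no H
  1 × C: 3 H
  1 × C: 2 H
  1 × Cl: no H
  1 × N: 2 H
  1 × N (charge +1): no H
  1 × N: no H
  1 × O: 1 H
  1 × O (charge -1): no H
  Total hydrogens = 10.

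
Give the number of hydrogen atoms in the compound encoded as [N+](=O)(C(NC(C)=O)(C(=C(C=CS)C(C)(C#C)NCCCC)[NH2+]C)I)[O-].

Hydrogens are implicit in SMILES; fill each atom to its normal valence:
  6 × C: no H
  4 × C: 3 H each → 12
  3 × C: 2 H each → 6
  3 × C: 1 H each → 3
  2 × N: 1 H each → 2
  2 × O: no H
  1 × I: no H
  1 × N (charge +1): 2 H
  1 × N (charge +1): no H
  1 × O (charge -1): no H
  1 × S: 1 H
  Total hydrogens = 26.

26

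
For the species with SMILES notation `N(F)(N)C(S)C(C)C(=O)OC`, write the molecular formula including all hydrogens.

Heavy atoms from the SMILES: 5 C, 1 F, 2 N, 2 O, 1 S.
Implicit hydrogens by atom environment:
  2 × C: 3 H each → 6
  2 × C: 1 H each → 2
  2 × O: no H
  1 × C: no H
  1 × F: no H
  1 × N: 2 H
  1 × N: no H
  1 × S: 1 H
  Total hydrogens = 11.
Molecular formula: C5H11FN2O2S

C5H11FN2O2S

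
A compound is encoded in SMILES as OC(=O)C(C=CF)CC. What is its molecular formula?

Heavy atoms from the SMILES: 6 C, 1 F, 2 O.
Implicit hydrogens by atom environment:
  3 × C: 1 H each → 3
  1 × C: 3 H
  1 × C: 2 H
  1 × C: no H
  1 × F: no H
  1 × O: 1 H
  1 × O: no H
  Total hydrogens = 9.
Molecular formula: C6H9FO2

C6H9FO2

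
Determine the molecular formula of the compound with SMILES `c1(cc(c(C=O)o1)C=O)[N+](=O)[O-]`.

C6H3NO5

Heavy atoms from the SMILES: 6 C, 1 N, 5 O.
Implicit hydrogens by atom environment:
  3 × C (aromatic): no H
  3 × O: no H
  2 × C: 1 H each → 2
  1 × C (aromatic): 1 H
  1 × N (charge +1): no H
  1 × O (aromatic): no H
  1 × O (charge -1): no H
  Total hydrogens = 3.
Molecular formula: C6H3NO5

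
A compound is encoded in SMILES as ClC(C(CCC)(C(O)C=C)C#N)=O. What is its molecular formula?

C9H12ClNO2

Heavy atoms from the SMILES: 9 C, 1 Cl, 1 N, 2 O.
Implicit hydrogens by atom environment:
  3 × C: 2 H each → 6
  3 × C: no H
  2 × C: 1 H each → 2
  1 × C: 3 H
  1 × Cl: no H
  1 × N: no H
  1 × O: 1 H
  1 × O: no H
  Total hydrogens = 12.
Molecular formula: C9H12ClNO2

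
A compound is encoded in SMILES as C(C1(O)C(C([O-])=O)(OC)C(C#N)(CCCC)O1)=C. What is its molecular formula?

C12H16NO5-

Heavy atoms from the SMILES: 12 C, 1 N, 5 O.
Implicit hydrogens by atom environment:
  5 × C: no H
  4 × C: 2 H each → 8
  3 × O: no H
  2 × C: 3 H each → 6
  1 × C: 1 H
  1 × N: no H
  1 × O: 1 H
  1 × O (charge -1): no H
  Total hydrogens = 16.
Net charge -1.
Molecular formula: C12H16NO5-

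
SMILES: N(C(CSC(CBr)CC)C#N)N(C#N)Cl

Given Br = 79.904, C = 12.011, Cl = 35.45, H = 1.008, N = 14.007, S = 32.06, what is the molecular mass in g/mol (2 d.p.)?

311.63

Molecular formula: C8H12BrClN4S.
M = 1×79.904 + 8×12.011 + 1×35.45 + 12×1.008 + 4×14.007 + 1×32.06 = 311.63 g/mol.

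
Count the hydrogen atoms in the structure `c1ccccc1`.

6

Hydrogens are implicit in SMILES; fill each atom to its normal valence:
  6 × C (aromatic): 1 H each → 6
  Total hydrogens = 6.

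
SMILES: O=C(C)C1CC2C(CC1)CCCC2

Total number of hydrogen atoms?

Hydrogens are implicit in SMILES; fill each atom to its normal valence:
  7 × C: 2 H each → 14
  3 × C: 1 H each → 3
  1 × C: 3 H
  1 × C: no H
  1 × O: no H
  Total hydrogens = 20.

20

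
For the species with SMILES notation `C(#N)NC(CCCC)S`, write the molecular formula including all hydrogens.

Heavy atoms from the SMILES: 6 C, 2 N, 1 S.
Implicit hydrogens by atom environment:
  3 × C: 2 H each → 6
  1 × C: 3 H
  1 × C: 1 H
  1 × C: no H
  1 × N: 1 H
  1 × N: no H
  1 × S: 1 H
  Total hydrogens = 12.
Molecular formula: C6H12N2S

C6H12N2S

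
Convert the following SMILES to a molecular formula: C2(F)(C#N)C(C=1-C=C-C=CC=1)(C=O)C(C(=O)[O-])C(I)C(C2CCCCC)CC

C22H26FINO3-

Heavy atoms from the SMILES: 22 C, 1 F, 1 I, 1 N, 3 O.
Implicit hydrogens by atom environment:
  5 × C: 2 H each → 10
  5 × C: 1 H each → 5
  5 × C (aromatic): 1 H each → 5
  4 × C: no H
  2 × C: 3 H each → 6
  2 × O: no H
  1 × C (aromatic): no H
  1 × F: no H
  1 × I: no H
  1 × N: no H
  1 × O (charge -1): no H
  Total hydrogens = 26.
Net charge -1.
Molecular formula: C22H26FINO3-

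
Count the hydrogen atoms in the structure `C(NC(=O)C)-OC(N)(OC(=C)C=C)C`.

16

Hydrogens are implicit in SMILES; fill each atom to its normal valence:
  3 × C: 2 H each → 6
  3 × C: no H
  3 × O: no H
  2 × C: 3 H each → 6
  1 × C: 1 H
  1 × N: 2 H
  1 × N: 1 H
  Total hydrogens = 16.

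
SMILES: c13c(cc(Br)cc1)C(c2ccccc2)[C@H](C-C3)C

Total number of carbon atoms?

17

The symbol for carbon appears 17 times in the SMILES. Lowercase c denotes aromatic carbon and counts toward C.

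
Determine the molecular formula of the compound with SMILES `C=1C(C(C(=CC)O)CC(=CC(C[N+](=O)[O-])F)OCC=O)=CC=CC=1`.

C17H20FNO5

Heavy atoms from the SMILES: 17 C, 1 F, 1 N, 5 O.
Implicit hydrogens by atom environment:
  5 × C: 1 H each → 5
  5 × C (aromatic): 1 H each → 5
  3 × C: 2 H each → 6
  3 × O: no H
  2 × C: no H
  1 × C: 3 H
  1 × C (aromatic): no H
  1 × F: no H
  1 × N (charge +1): no H
  1 × O: 1 H
  1 × O (charge -1): no H
  Total hydrogens = 20.
Molecular formula: C17H20FNO5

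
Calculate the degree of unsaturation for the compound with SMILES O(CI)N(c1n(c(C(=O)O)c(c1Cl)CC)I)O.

Molecular formula from the SMILES: C8H9ClI2N2O4.
DoU = (2C + 2 + N − H − X)/2 = (2·8 + 2 + 2 − 9 − 3)/2 = 8/2 = 4.
(Structurally: 1 ring(s) + 3 π bond(s) = 4.)

4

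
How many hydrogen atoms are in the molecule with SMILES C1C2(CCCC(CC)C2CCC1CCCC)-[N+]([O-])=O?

Hydrogens are implicit in SMILES; fill each atom to its normal valence:
  10 × C: 2 H each → 20
  3 × C: 1 H each → 3
  2 × C: 3 H each → 6
  1 × C: no H
  1 × N (charge +1): no H
  1 × O: no H
  1 × O (charge -1): no H
  Total hydrogens = 29.

29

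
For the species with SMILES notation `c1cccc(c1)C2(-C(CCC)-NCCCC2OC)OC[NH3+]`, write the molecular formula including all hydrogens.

C17H29N2O2+

Heavy atoms from the SMILES: 17 C, 2 N, 2 O.
Implicit hydrogens by atom environment:
  6 × C: 2 H each → 12
  5 × C (aromatic): 1 H each → 5
  2 × C: 3 H each → 6
  2 × C: 1 H each → 2
  2 × O: no H
  1 × C: no H
  1 × C (aromatic): no H
  1 × N (charge +1): 3 H
  1 × N: 1 H
  Total hydrogens = 29.
Net charge +1.
Molecular formula: C17H29N2O2+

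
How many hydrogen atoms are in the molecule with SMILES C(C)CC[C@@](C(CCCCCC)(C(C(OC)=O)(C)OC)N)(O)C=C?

Hydrogens are implicit in SMILES; fill each atom to its normal valence:
  9 × C: 2 H each → 18
  5 × C: 3 H each → 15
  4 × C: no H
  3 × O: no H
  1 × C: 1 H
  1 × N: 2 H
  1 × O: 1 H
  Total hydrogens = 37.

37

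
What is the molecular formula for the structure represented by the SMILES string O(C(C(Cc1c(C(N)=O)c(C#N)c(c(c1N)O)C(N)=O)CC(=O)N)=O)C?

C15H17N5O6

Heavy atoms from the SMILES: 15 C, 5 N, 6 O.
Implicit hydrogens by atom environment:
  6 × C (aromatic): no H
  5 × C: no H
  5 × O: no H
  4 × N: 2 H each → 8
  2 × C: 2 H each → 4
  1 × C: 3 H
  1 × C: 1 H
  1 × N: no H
  1 × O: 1 H
  Total hydrogens = 17.
Molecular formula: C15H17N5O6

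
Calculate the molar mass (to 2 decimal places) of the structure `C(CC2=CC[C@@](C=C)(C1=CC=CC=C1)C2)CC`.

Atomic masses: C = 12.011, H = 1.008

226.36

Molecular formula: C17H22.
M = 17×12.011 + 22×1.008 = 226.36 g/mol.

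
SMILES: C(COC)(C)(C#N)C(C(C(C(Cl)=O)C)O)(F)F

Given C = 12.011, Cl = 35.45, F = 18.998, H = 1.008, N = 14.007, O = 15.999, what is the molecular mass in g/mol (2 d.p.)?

269.67

Molecular formula: C10H14ClF2NO3.
M = 10×12.011 + 1×35.45 + 2×18.998 + 14×1.008 + 1×14.007 + 3×15.999 = 269.67 g/mol.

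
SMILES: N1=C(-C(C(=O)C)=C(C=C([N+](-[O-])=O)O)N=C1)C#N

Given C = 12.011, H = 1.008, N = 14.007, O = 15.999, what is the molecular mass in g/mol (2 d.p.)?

Molecular formula: C9H6N4O4.
M = 9×12.011 + 6×1.008 + 4×14.007 + 4×15.999 = 234.17 g/mol.

234.17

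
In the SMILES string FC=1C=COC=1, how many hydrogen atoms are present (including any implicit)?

Hydrogens are implicit in SMILES; fill each atom to its normal valence:
  3 × C (aromatic): 1 H each → 3
  1 × C (aromatic): no H
  1 × F: no H
  1 × O (aromatic): no H
  Total hydrogens = 3.

3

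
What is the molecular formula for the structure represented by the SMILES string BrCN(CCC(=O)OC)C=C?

C7H12BrNO2

Heavy atoms from the SMILES: 1 Br, 7 C, 1 N, 2 O.
Implicit hydrogens by atom environment:
  4 × C: 2 H each → 8
  2 × O: no H
  1 × Br: no H
  1 × C: 3 H
  1 × C: 1 H
  1 × C: no H
  1 × N: no H
  Total hydrogens = 12.
Molecular formula: C7H12BrNO2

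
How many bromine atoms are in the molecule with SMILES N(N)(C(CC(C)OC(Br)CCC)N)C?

1

The symbol for bromine appears 1 time in the SMILES.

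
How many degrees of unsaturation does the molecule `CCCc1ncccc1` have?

4

Molecular formula from the SMILES: C8H11N.
DoU = (2C + 2 + N − H − X)/2 = (2·8 + 2 + 1 − 11 − 0)/2 = 8/2 = 4.
(Structurally: 1 ring(s) + 3 π bond(s) = 4.)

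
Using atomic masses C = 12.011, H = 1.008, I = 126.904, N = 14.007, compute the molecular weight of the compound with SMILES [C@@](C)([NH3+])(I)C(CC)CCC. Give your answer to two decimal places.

Molecular formula: C8H19IN+.
M = 8×12.011 + 19×1.008 + 1×126.904 + 1×14.007 = 256.15 g/mol.

256.15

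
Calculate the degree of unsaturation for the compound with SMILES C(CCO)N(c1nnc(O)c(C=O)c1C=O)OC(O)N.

Molecular formula from the SMILES: C10H14N4O6.
DoU = (2C + 2 + N − H − X)/2 = (2·10 + 2 + 4 − 14 − 0)/2 = 12/2 = 6.
(Structurally: 1 ring(s) + 5 π bond(s) = 6.)

6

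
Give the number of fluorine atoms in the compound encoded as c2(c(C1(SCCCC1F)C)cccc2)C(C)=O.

The symbol for fluorine appears 1 time in the SMILES.

1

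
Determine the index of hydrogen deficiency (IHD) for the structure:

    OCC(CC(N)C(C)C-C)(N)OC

Molecular formula from the SMILES: C9H22N2O2.
DoU = (2C + 2 + N − H − X)/2 = (2·9 + 2 + 2 − 22 − 0)/2 = 0/2 = 0.
(Structurally: 0 ring(s) + 0 π bond(s) = 0.)

0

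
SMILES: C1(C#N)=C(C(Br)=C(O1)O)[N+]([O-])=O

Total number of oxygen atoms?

4

The symbol for oxygen appears 4 times in the SMILES.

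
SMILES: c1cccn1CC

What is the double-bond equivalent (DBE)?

Molecular formula from the SMILES: C6H9N.
DoU = (2C + 2 + N − H − X)/2 = (2·6 + 2 + 1 − 9 − 0)/2 = 6/2 = 3.
(Structurally: 1 ring(s) + 2 π bond(s) = 3.)

3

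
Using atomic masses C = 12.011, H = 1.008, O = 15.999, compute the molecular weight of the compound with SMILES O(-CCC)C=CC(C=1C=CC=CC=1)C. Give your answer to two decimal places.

190.29

Molecular formula: C13H18O.
M = 13×12.011 + 18×1.008 + 1×15.999 = 190.29 g/mol.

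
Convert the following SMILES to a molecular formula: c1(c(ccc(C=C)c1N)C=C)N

Heavy atoms from the SMILES: 10 C, 2 N.
Implicit hydrogens by atom environment:
  4 × C (aromatic): no H
  2 × C: 2 H each → 4
  2 × C (aromatic): 1 H each → 2
  2 × C: 1 H each → 2
  2 × N: 2 H each → 4
  Total hydrogens = 12.
Molecular formula: C10H12N2

C10H12N2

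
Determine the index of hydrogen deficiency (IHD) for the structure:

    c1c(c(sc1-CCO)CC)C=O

Molecular formula from the SMILES: C9H12O2S.
DoU = (2C + 2 + N − H − X)/2 = (2·9 + 2 + 0 − 12 − 0)/2 = 8/2 = 4.
(Structurally: 1 ring(s) + 3 π bond(s) = 4.)

4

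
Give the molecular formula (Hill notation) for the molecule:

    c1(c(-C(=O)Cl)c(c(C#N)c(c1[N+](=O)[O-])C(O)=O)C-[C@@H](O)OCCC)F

Heavy atoms from the SMILES: 14 C, 1 Cl, 1 F, 2 N, 7 O.
Implicit hydrogens by atom environment:
  6 × C (aromatic): no H
  4 × O: no H
  3 × C: 2 H each → 6
  3 × C: no H
  2 × O: 1 H each → 2
  1 × C: 3 H
  1 × C: 1 H
  1 × Cl: no H
  1 × F: no H
  1 × N (charge +1): no H
  1 × N: no H
  1 × O (charge -1): no H
  Total hydrogens = 12.
Molecular formula: C14H12ClFN2O7

C14H12ClFN2O7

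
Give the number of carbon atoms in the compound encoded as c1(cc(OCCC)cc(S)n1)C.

The symbol for carbon appears 9 times in the SMILES. Lowercase c denotes aromatic carbon and counts toward C.

9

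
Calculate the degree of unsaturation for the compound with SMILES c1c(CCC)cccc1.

Molecular formula from the SMILES: C9H12.
DoU = (2C + 2 + N − H − X)/2 = (2·9 + 2 + 0 − 12 − 0)/2 = 8/2 = 4.
(Structurally: 1 ring(s) + 3 π bond(s) = 4.)

4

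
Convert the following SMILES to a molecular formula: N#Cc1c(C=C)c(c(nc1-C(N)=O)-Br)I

Heavy atoms from the SMILES: 1 Br, 9 C, 1 I, 3 N, 1 O.
Implicit hydrogens by atom environment:
  5 × C (aromatic): no H
  2 × C: no H
  1 × Br: no H
  1 × C: 2 H
  1 × C: 1 H
  1 × I: no H
  1 × N: 2 H
  1 × N (aromatic): no H
  1 × N: no H
  1 × O: no H
  Total hydrogens = 5.
Molecular formula: C9H5BrIN3O

C9H5BrIN3O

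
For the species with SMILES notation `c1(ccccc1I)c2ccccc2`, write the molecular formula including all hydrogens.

C12H9I

Heavy atoms from the SMILES: 12 C, 1 I.
Implicit hydrogens by atom environment:
  9 × C (aromatic): 1 H each → 9
  3 × C (aromatic): no H
  1 × I: no H
  Total hydrogens = 9.
Molecular formula: C12H9I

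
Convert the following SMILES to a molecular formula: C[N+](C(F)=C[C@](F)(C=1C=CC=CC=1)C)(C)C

Heavy atoms from the SMILES: 13 C, 2 F, 1 N.
Implicit hydrogens by atom environment:
  5 × C (aromatic): 1 H each → 5
  4 × C: 3 H each → 12
  2 × C: no H
  2 × F: no H
  1 × C: 1 H
  1 × C (aromatic): no H
  1 × N (charge +1): no H
  Total hydrogens = 18.
Net charge +1.
Molecular formula: C13H18F2N+

C13H18F2N+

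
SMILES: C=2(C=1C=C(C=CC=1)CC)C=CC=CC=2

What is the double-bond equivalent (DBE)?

Molecular formula from the SMILES: C14H14.
DoU = (2C + 2 + N − H − X)/2 = (2·14 + 2 + 0 − 14 − 0)/2 = 16/2 = 8.
(Structurally: 2 ring(s) + 6 π bond(s) = 8.)

8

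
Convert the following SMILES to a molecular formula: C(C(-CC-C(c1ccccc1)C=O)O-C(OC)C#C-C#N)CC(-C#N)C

C21H24N2O3

Heavy atoms from the SMILES: 21 C, 2 N, 3 O.
Implicit hydrogens by atom environment:
  5 × C: 1 H each → 5
  5 × C (aromatic): 1 H each → 5
  4 × C: 2 H each → 8
  4 × C: no H
  3 × O: no H
  2 × C: 3 H each → 6
  2 × N: no H
  1 × C (aromatic): no H
  Total hydrogens = 24.
Molecular formula: C21H24N2O3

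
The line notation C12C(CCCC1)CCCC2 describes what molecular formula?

Heavy atoms from the SMILES: 10 C.
Implicit hydrogens by atom environment:
  8 × C: 2 H each → 16
  2 × C: 1 H each → 2
  Total hydrogens = 18.
Molecular formula: C10H18

C10H18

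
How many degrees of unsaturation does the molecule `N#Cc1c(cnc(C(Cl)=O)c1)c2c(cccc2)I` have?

11

Molecular formula from the SMILES: C13H6ClIN2O.
DoU = (2C + 2 + N − H − X)/2 = (2·13 + 2 + 2 − 6 − 2)/2 = 22/2 = 11.
(Structurally: 2 ring(s) + 9 π bond(s) = 11.)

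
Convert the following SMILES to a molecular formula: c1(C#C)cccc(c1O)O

C8H6O2

Heavy atoms from the SMILES: 8 C, 2 O.
Implicit hydrogens by atom environment:
  3 × C (aromatic): 1 H each → 3
  3 × C (aromatic): no H
  2 × O: 1 H each → 2
  1 × C: 1 H
  1 × C: no H
  Total hydrogens = 6.
Molecular formula: C8H6O2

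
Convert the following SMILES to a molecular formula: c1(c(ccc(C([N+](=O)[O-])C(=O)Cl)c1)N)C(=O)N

C9H8ClN3O4

Heavy atoms from the SMILES: 9 C, 1 Cl, 3 N, 4 O.
Implicit hydrogens by atom environment:
  3 × C (aromatic): 1 H each → 3
  3 × C (aromatic): no H
  3 × O: no H
  2 × C: no H
  2 × N: 2 H each → 4
  1 × C: 1 H
  1 × Cl: no H
  1 × N (charge +1): no H
  1 × O (charge -1): no H
  Total hydrogens = 8.
Molecular formula: C9H8ClN3O4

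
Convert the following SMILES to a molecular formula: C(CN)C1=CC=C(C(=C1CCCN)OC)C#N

Heavy atoms from the SMILES: 13 C, 3 N, 1 O.
Implicit hydrogens by atom environment:
  5 × C: 2 H each → 10
  4 × C (aromatic): no H
  2 × C (aromatic): 1 H each → 2
  2 × N: 2 H each → 4
  1 × C: 3 H
  1 × C: no H
  1 × N: no H
  1 × O: no H
  Total hydrogens = 19.
Molecular formula: C13H19N3O

C13H19N3O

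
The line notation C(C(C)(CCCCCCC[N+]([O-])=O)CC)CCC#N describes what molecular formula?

C15H28N2O2

Heavy atoms from the SMILES: 15 C, 2 N, 2 O.
Implicit hydrogens by atom environment:
  11 × C: 2 H each → 22
  2 × C: 3 H each → 6
  2 × C: no H
  1 × N: no H
  1 × N (charge +1): no H
  1 × O: no H
  1 × O (charge -1): no H
  Total hydrogens = 28.
Molecular formula: C15H28N2O2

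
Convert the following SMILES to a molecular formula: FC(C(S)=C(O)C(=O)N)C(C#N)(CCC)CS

C10H15FN2O2S2

Heavy atoms from the SMILES: 10 C, 1 F, 2 N, 2 O, 2 S.
Implicit hydrogens by atom environment:
  5 × C: no H
  3 × C: 2 H each → 6
  2 × S: 1 H each → 2
  1 × C: 3 H
  1 × C: 1 H
  1 × F: no H
  1 × N: 2 H
  1 × N: no H
  1 × O: 1 H
  1 × O: no H
  Total hydrogens = 15.
Molecular formula: C10H15FN2O2S2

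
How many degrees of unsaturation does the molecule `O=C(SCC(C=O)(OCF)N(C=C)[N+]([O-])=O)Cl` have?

4

Molecular formula from the SMILES: C7H8ClFN2O5S.
DoU = (2C + 2 + N − H − X)/2 = (2·7 + 2 + 2 − 8 − 2)/2 = 8/2 = 4.
(Structurally: 0 ring(s) + 4 π bond(s) = 4.)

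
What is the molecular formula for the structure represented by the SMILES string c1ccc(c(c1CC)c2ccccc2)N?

Heavy atoms from the SMILES: 14 C, 1 N.
Implicit hydrogens by atom environment:
  8 × C (aromatic): 1 H each → 8
  4 × C (aromatic): no H
  1 × C: 3 H
  1 × C: 2 H
  1 × N: 2 H
  Total hydrogens = 15.
Molecular formula: C14H15N

C14H15N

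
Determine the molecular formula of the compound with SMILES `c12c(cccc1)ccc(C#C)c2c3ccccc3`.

Heavy atoms from the SMILES: 18 C.
Implicit hydrogens by atom environment:
  11 × C (aromatic): 1 H each → 11
  5 × C (aromatic): no H
  1 × C: 1 H
  1 × C: no H
  Total hydrogens = 12.
Molecular formula: C18H12

C18H12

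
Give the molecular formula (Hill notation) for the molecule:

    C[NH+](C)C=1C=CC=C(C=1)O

Heavy atoms from the SMILES: 8 C, 1 N, 1 O.
Implicit hydrogens by atom environment:
  4 × C (aromatic): 1 H each → 4
  2 × C: 3 H each → 6
  2 × C (aromatic): no H
  1 × N (charge +1): 1 H
  1 × O: 1 H
  Total hydrogens = 12.
Net charge +1.
Molecular formula: C8H12NO+

C8H12NO+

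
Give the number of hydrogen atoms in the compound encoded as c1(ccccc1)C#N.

5

Hydrogens are implicit in SMILES; fill each atom to its normal valence:
  5 × C (aromatic): 1 H each → 5
  1 × C (aromatic): no H
  1 × C: no H
  1 × N: no H
  Total hydrogens = 5.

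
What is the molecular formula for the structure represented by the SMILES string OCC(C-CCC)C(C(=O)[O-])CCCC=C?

Heavy atoms from the SMILES: 13 C, 3 O.
Implicit hydrogens by atom environment:
  8 × C: 2 H each → 16
  3 × C: 1 H each → 3
  1 × C: 3 H
  1 × C: no H
  1 × O: 1 H
  1 × O: no H
  1 × O (charge -1): no H
  Total hydrogens = 23.
Net charge -1.
Molecular formula: C13H23O3-

C13H23O3-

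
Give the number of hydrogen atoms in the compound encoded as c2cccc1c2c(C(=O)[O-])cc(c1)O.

Hydrogens are implicit in SMILES; fill each atom to its normal valence:
  6 × C (aromatic): 1 H each → 6
  4 × C (aromatic): no H
  1 × C: no H
  1 × O: 1 H
  1 × O: no H
  1 × O (charge -1): no H
  Total hydrogens = 7.

7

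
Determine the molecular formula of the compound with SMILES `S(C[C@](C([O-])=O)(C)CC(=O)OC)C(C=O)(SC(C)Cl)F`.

C11H15ClFO5S2-

Heavy atoms from the SMILES: 11 C, 1 Cl, 1 F, 5 O, 2 S.
Implicit hydrogens by atom environment:
  4 × C: no H
  4 × O: no H
  3 × C: 3 H each → 9
  2 × C: 2 H each → 4
  2 × C: 1 H each → 2
  2 × S: no H
  1 × Cl: no H
  1 × F: no H
  1 × O (charge -1): no H
  Total hydrogens = 15.
Net charge -1.
Molecular formula: C11H15ClFO5S2-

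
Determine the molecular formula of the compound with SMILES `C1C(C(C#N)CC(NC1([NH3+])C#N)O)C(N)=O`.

C9H14N5O2+

Heavy atoms from the SMILES: 9 C, 5 N, 2 O.
Implicit hydrogens by atom environment:
  4 × C: no H
  3 × C: 1 H each → 3
  2 × C: 2 H each → 4
  2 × N: no H
  1 × N (charge +1): 3 H
  1 × N: 2 H
  1 × N: 1 H
  1 × O: 1 H
  1 × O: no H
  Total hydrogens = 14.
Net charge +1.
Molecular formula: C9H14N5O2+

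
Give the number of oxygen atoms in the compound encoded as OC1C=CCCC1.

The symbol for oxygen appears 1 time in the SMILES.

1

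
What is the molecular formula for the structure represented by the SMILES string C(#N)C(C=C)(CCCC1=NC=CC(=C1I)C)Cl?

C13H14ClIN2

Heavy atoms from the SMILES: 13 C, 1 Cl, 1 I, 2 N.
Implicit hydrogens by atom environment:
  4 × C: 2 H each → 8
  3 × C (aromatic): no H
  2 × C (aromatic): 1 H each → 2
  2 × C: no H
  1 × C: 3 H
  1 × C: 1 H
  1 × Cl: no H
  1 × I: no H
  1 × N (aromatic): no H
  1 × N: no H
  Total hydrogens = 14.
Molecular formula: C13H14ClIN2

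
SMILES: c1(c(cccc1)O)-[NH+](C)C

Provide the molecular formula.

Heavy atoms from the SMILES: 8 C, 1 N, 1 O.
Implicit hydrogens by atom environment:
  4 × C (aromatic): 1 H each → 4
  2 × C: 3 H each → 6
  2 × C (aromatic): no H
  1 × N (charge +1): 1 H
  1 × O: 1 H
  Total hydrogens = 12.
Net charge +1.
Molecular formula: C8H12NO+

C8H12NO+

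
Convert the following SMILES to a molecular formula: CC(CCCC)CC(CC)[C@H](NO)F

C11H24FNO

Heavy atoms from the SMILES: 11 C, 1 F, 1 N, 1 O.
Implicit hydrogens by atom environment:
  5 × C: 2 H each → 10
  3 × C: 3 H each → 9
  3 × C: 1 H each → 3
  1 × F: no H
  1 × N: 1 H
  1 × O: 1 H
  Total hydrogens = 24.
Molecular formula: C11H24FNO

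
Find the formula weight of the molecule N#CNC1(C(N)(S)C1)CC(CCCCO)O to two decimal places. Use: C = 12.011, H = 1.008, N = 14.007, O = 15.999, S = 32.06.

245.34

Molecular formula: C10H19N3O2S.
M = 10×12.011 + 19×1.008 + 3×14.007 + 2×15.999 + 1×32.06 = 245.34 g/mol.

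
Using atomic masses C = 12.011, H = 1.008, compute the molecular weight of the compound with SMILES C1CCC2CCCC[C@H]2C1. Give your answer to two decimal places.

138.25

Molecular formula: C10H18.
M = 10×12.011 + 18×1.008 = 138.25 g/mol.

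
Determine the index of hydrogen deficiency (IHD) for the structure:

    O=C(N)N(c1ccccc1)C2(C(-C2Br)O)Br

Molecular formula from the SMILES: C10H10Br2N2O2.
DoU = (2C + 2 + N − H − X)/2 = (2·10 + 2 + 2 − 10 − 2)/2 = 12/2 = 6.
(Structurally: 2 ring(s) + 4 π bond(s) = 6.)

6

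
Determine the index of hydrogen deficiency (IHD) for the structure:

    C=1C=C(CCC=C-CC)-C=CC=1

Molecular formula from the SMILES: C12H16.
DoU = (2C + 2 + N − H − X)/2 = (2·12 + 2 + 0 − 16 − 0)/2 = 10/2 = 5.
(Structurally: 1 ring(s) + 4 π bond(s) = 5.)

5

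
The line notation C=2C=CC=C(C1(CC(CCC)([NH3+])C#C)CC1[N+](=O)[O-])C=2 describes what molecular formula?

Heavy atoms from the SMILES: 16 C, 2 N, 2 O.
Implicit hydrogens by atom environment:
  5 × C (aromatic): 1 H each → 5
  4 × C: 2 H each → 8
  3 × C: no H
  2 × C: 1 H each → 2
  1 × C: 3 H
  1 × C (aromatic): no H
  1 × N (charge +1): 3 H
  1 × N (charge +1): no H
  1 × O: no H
  1 × O (charge -1): no H
  Total hydrogens = 21.
Net charge +1.
Molecular formula: C16H21N2O2+

C16H21N2O2+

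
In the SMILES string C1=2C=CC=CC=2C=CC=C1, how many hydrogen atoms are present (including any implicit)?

Hydrogens are implicit in SMILES; fill each atom to its normal valence:
  8 × C (aromatic): 1 H each → 8
  2 × C (aromatic): no H
  Total hydrogens = 8.

8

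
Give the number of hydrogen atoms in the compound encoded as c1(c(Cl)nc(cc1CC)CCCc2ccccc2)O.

18

Hydrogens are implicit in SMILES; fill each atom to its normal valence:
  6 × C (aromatic): 1 H each → 6
  5 × C (aromatic): no H
  4 × C: 2 H each → 8
  1 × C: 3 H
  1 × Cl: no H
  1 × N (aromatic): no H
  1 × O: 1 H
  Total hydrogens = 18.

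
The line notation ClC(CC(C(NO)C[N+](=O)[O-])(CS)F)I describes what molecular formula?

Heavy atoms from the SMILES: 6 C, 1 Cl, 1 F, 1 I, 2 N, 3 O, 1 S.
Implicit hydrogens by atom environment:
  3 × C: 2 H each → 6
  2 × C: 1 H each → 2
  1 × C: no H
  1 × Cl: no H
  1 × F: no H
  1 × I: no H
  1 × N: 1 H
  1 × N (charge +1): no H
  1 × O: 1 H
  1 × O: no H
  1 × O (charge -1): no H
  1 × S: 1 H
  Total hydrogens = 11.
Molecular formula: C6H11ClFIN2O3S

C6H11ClFIN2O3S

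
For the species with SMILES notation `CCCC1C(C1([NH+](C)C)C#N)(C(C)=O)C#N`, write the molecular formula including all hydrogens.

Heavy atoms from the SMILES: 12 C, 3 N, 1 O.
Implicit hydrogens by atom environment:
  5 × C: no H
  4 × C: 3 H each → 12
  2 × C: 2 H each → 4
  2 × N: no H
  1 × C: 1 H
  1 × N (charge +1): 1 H
  1 × O: no H
  Total hydrogens = 18.
Net charge +1.
Molecular formula: C12H18N3O+

C12H18N3O+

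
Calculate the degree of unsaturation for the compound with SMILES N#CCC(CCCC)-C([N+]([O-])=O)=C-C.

Molecular formula from the SMILES: C10H16N2O2.
DoU = (2C + 2 + N − H − X)/2 = (2·10 + 2 + 2 − 16 − 0)/2 = 8/2 = 4.
(Structurally: 0 ring(s) + 4 π bond(s) = 4.)

4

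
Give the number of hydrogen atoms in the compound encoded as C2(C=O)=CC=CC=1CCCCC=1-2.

Hydrogens are implicit in SMILES; fill each atom to its normal valence:
  4 × C: 2 H each → 8
  3 × C (aromatic): 1 H each → 3
  3 × C (aromatic): no H
  1 × C: 1 H
  1 × O: no H
  Total hydrogens = 12.

12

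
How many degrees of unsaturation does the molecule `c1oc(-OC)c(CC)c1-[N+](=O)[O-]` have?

Molecular formula from the SMILES: C7H9NO4.
DoU = (2C + 2 + N − H − X)/2 = (2·7 + 2 + 1 − 9 − 0)/2 = 8/2 = 4.
(Structurally: 1 ring(s) + 3 π bond(s) = 4.)

4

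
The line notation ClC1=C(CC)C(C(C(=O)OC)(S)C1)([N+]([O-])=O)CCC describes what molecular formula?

Heavy atoms from the SMILES: 12 C, 1 Cl, 1 N, 4 O, 1 S.
Implicit hydrogens by atom environment:
  5 × C: no H
  4 × C: 2 H each → 8
  3 × C: 3 H each → 9
  3 × O: no H
  1 × Cl: no H
  1 × N (charge +1): no H
  1 × O (charge -1): no H
  1 × S: 1 H
  Total hydrogens = 18.
Molecular formula: C12H18ClNO4S

C12H18ClNO4S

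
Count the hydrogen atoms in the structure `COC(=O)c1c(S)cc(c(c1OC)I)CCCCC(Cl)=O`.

16

Hydrogens are implicit in SMILES; fill each atom to its normal valence:
  5 × C (aromatic): no H
  4 × C: 2 H each → 8
  4 × O: no H
  2 × C: 3 H each → 6
  2 × C: no H
  1 × C (aromatic): 1 H
  1 × Cl: no H
  1 × I: no H
  1 × S: 1 H
  Total hydrogens = 16.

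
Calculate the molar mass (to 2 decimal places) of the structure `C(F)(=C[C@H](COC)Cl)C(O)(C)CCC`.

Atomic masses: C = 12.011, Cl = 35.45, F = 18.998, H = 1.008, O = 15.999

224.70

Molecular formula: C10H18ClFO2.
M = 10×12.011 + 1×35.45 + 1×18.998 + 18×1.008 + 2×15.999 = 224.70 g/mol.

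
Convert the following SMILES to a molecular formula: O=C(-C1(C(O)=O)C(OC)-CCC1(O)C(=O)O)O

C9H12O8

Heavy atoms from the SMILES: 9 C, 8 O.
Implicit hydrogens by atom environment:
  5 × C: no H
  4 × O: 1 H each → 4
  4 × O: no H
  2 × C: 2 H each → 4
  1 × C: 3 H
  1 × C: 1 H
  Total hydrogens = 12.
Molecular formula: C9H12O8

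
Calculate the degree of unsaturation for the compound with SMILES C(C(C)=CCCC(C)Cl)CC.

1

Molecular formula from the SMILES: C10H19Cl.
DoU = (2C + 2 + N − H − X)/2 = (2·10 + 2 + 0 − 19 − 1)/2 = 2/2 = 1.
(Structurally: 0 ring(s) + 1 π bond(s) = 1.)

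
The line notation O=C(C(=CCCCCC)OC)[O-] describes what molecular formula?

C9H15O3-

Heavy atoms from the SMILES: 9 C, 3 O.
Implicit hydrogens by atom environment:
  4 × C: 2 H each → 8
  2 × C: 3 H each → 6
  2 × C: no H
  2 × O: no H
  1 × C: 1 H
  1 × O (charge -1): no H
  Total hydrogens = 15.
Net charge -1.
Molecular formula: C9H15O3-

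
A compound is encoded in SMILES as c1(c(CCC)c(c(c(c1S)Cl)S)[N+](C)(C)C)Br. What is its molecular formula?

Heavy atoms from the SMILES: 1 Br, 12 C, 1 Cl, 1 N, 2 S.
Implicit hydrogens by atom environment:
  6 × C (aromatic): no H
  4 × C: 3 H each → 12
  2 × C: 2 H each → 4
  2 × S: 1 H each → 2
  1 × Br: no H
  1 × Cl: no H
  1 × N (charge +1): no H
  Total hydrogens = 18.
Net charge +1.
Molecular formula: C12H18BrClNS2+

C12H18BrClNS2+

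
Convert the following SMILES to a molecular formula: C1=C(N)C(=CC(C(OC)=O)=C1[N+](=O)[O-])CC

C10H12N2O4

Heavy atoms from the SMILES: 10 C, 2 N, 4 O.
Implicit hydrogens by atom environment:
  4 × C (aromatic): no H
  3 × O: no H
  2 × C: 3 H each → 6
  2 × C (aromatic): 1 H each → 2
  1 × C: 2 H
  1 × C: no H
  1 × N: 2 H
  1 × N (charge +1): no H
  1 × O (charge -1): no H
  Total hydrogens = 12.
Molecular formula: C10H12N2O4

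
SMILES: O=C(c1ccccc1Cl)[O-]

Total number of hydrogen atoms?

Hydrogens are implicit in SMILES; fill each atom to its normal valence:
  4 × C (aromatic): 1 H each → 4
  2 × C (aromatic): no H
  1 × C: no H
  1 × Cl: no H
  1 × O: no H
  1 × O (charge -1): no H
  Total hydrogens = 4.

4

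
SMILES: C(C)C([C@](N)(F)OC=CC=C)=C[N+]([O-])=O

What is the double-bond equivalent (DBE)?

4

Molecular formula from the SMILES: C9H13FN2O3.
DoU = (2C + 2 + N − H − X)/2 = (2·9 + 2 + 2 − 13 − 1)/2 = 8/2 = 4.
(Structurally: 0 ring(s) + 4 π bond(s) = 4.)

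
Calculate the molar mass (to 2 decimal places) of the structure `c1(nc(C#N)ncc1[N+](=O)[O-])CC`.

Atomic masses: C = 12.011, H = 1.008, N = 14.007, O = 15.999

178.15

Molecular formula: C7H6N4O2.
M = 7×12.011 + 6×1.008 + 4×14.007 + 2×15.999 = 178.15 g/mol.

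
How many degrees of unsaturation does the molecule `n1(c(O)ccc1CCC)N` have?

3

Molecular formula from the SMILES: C7H12N2O.
DoU = (2C + 2 + N − H − X)/2 = (2·7 + 2 + 2 − 12 − 0)/2 = 6/2 = 3.
(Structurally: 1 ring(s) + 2 π bond(s) = 3.)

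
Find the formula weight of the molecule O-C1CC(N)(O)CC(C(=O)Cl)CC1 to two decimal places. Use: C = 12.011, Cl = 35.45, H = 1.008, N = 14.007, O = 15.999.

Molecular formula: C8H14ClNO3.
M = 8×12.011 + 1×35.45 + 14×1.008 + 1×14.007 + 3×15.999 = 207.65 g/mol.

207.65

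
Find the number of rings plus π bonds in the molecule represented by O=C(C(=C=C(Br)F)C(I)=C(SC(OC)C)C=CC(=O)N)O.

6

Molecular formula from the SMILES: C12H12BrFINO4S.
DoU = (2C + 2 + N − H − X)/2 = (2·12 + 2 + 1 − 12 − 3)/2 = 12/2 = 6.
(Structurally: 0 ring(s) + 6 π bond(s) = 6.)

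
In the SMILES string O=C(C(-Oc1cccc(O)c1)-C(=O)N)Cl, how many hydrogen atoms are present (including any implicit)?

Hydrogens are implicit in SMILES; fill each atom to its normal valence:
  4 × C (aromatic): 1 H each → 4
  3 × O: no H
  2 × C (aromatic): no H
  2 × C: no H
  1 × C: 1 H
  1 × Cl: no H
  1 × N: 2 H
  1 × O: 1 H
  Total hydrogens = 8.

8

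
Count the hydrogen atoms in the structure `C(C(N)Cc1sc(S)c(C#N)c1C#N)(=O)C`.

9

Hydrogens are implicit in SMILES; fill each atom to its normal valence:
  4 × C (aromatic): no H
  3 × C: no H
  2 × N: no H
  1 × C: 3 H
  1 × C: 2 H
  1 × C: 1 H
  1 × N: 2 H
  1 × O: no H
  1 × S: 1 H
  1 × S (aromatic): no H
  Total hydrogens = 9.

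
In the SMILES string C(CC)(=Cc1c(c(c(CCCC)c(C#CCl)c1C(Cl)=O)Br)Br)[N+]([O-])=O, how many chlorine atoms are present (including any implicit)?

The symbol for chlorine appears 2 times in the SMILES.

2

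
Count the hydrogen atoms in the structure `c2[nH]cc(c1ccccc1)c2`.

Hydrogens are implicit in SMILES; fill each atom to its normal valence:
  8 × C (aromatic): 1 H each → 8
  2 × C (aromatic): no H
  1 × N (aromatic): 1 H
  Total hydrogens = 9.

9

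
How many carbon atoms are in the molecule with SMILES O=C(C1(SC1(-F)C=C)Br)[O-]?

5

The symbol for carbon appears 5 times in the SMILES.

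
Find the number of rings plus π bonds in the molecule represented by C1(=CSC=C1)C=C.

Molecular formula from the SMILES: C6H6S.
DoU = (2C + 2 + N − H − X)/2 = (2·6 + 2 + 0 − 6 − 0)/2 = 8/2 = 4.
(Structurally: 1 ring(s) + 3 π bond(s) = 4.)

4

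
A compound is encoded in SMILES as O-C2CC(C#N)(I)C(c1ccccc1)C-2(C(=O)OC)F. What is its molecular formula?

Heavy atoms from the SMILES: 14 C, 1 F, 1 I, 1 N, 3 O.
Implicit hydrogens by atom environment:
  5 × C (aromatic): 1 H each → 5
  4 × C: no H
  2 × C: 1 H each → 2
  2 × O: no H
  1 × C: 3 H
  1 × C: 2 H
  1 × C (aromatic): no H
  1 × F: no H
  1 × I: no H
  1 × N: no H
  1 × O: 1 H
  Total hydrogens = 13.
Molecular formula: C14H13FINO3

C14H13FINO3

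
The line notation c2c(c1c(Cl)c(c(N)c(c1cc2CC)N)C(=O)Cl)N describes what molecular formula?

C13H13Cl2N3O

Heavy atoms from the SMILES: 13 C, 2 Cl, 3 N, 1 O.
Implicit hydrogens by atom environment:
  8 × C (aromatic): no H
  3 × N: 2 H each → 6
  2 × C (aromatic): 1 H each → 2
  2 × Cl: no H
  1 × C: 3 H
  1 × C: 2 H
  1 × C: no H
  1 × O: no H
  Total hydrogens = 13.
Molecular formula: C13H13Cl2N3O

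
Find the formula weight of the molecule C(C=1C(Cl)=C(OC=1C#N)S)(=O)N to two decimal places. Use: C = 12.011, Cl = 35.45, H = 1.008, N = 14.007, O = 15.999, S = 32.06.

202.61

Molecular formula: C6H3ClN2O2S.
M = 6×12.011 + 1×35.45 + 3×1.008 + 2×14.007 + 2×15.999 + 1×32.06 = 202.61 g/mol.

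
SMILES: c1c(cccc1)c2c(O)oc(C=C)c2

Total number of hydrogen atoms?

Hydrogens are implicit in SMILES; fill each atom to its normal valence:
  6 × C (aromatic): 1 H each → 6
  4 × C (aromatic): no H
  1 × C: 2 H
  1 × C: 1 H
  1 × O: 1 H
  1 × O (aromatic): no H
  Total hydrogens = 10.

10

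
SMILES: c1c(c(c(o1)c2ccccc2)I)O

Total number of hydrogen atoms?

7

Hydrogens are implicit in SMILES; fill each atom to its normal valence:
  6 × C (aromatic): 1 H each → 6
  4 × C (aromatic): no H
  1 × I: no H
  1 × O: 1 H
  1 × O (aromatic): no H
  Total hydrogens = 7.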